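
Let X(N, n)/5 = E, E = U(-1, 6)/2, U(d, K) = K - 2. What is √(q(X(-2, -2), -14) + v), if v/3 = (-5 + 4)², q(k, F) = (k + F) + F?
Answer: I*√15 ≈ 3.873*I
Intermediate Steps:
U(d, K) = -2 + K
E = 2 (E = (-2 + 6)/2 = 4*(½) = 2)
X(N, n) = 10 (X(N, n) = 5*2 = 10)
q(k, F) = k + 2*F (q(k, F) = (F + k) + F = k + 2*F)
v = 3 (v = 3*(-5 + 4)² = 3*(-1)² = 3*1 = 3)
√(q(X(-2, -2), -14) + v) = √((10 + 2*(-14)) + 3) = √((10 - 28) + 3) = √(-18 + 3) = √(-15) = I*√15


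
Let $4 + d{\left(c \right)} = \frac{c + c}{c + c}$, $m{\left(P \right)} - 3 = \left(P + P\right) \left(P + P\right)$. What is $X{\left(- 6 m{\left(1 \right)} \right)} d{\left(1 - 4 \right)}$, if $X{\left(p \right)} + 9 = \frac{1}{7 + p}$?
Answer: $\frac{948}{35} \approx 27.086$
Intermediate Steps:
$m{\left(P \right)} = 3 + 4 P^{2}$ ($m{\left(P \right)} = 3 + \left(P + P\right) \left(P + P\right) = 3 + 2 P 2 P = 3 + 4 P^{2}$)
$X{\left(p \right)} = -9 + \frac{1}{7 + p}$
$d{\left(c \right)} = -3$ ($d{\left(c \right)} = -4 + \frac{c + c}{c + c} = -4 + \frac{2 c}{2 c} = -4 + 2 c \frac{1}{2 c} = -4 + 1 = -3$)
$X{\left(- 6 m{\left(1 \right)} \right)} d{\left(1 - 4 \right)} = \frac{-62 - 9 \left(- 6 \left(3 + 4 \cdot 1^{2}\right)\right)}{7 - 6 \left(3 + 4 \cdot 1^{2}\right)} \left(-3\right) = \frac{-62 - 9 \left(- 6 \left(3 + 4 \cdot 1\right)\right)}{7 - 6 \left(3 + 4 \cdot 1\right)} \left(-3\right) = \frac{-62 - 9 \left(- 6 \left(3 + 4\right)\right)}{7 - 6 \left(3 + 4\right)} \left(-3\right) = \frac{-62 - 9 \left(\left(-6\right) 7\right)}{7 - 42} \left(-3\right) = \frac{-62 - -378}{7 - 42} \left(-3\right) = \frac{-62 + 378}{-35} \left(-3\right) = \left(- \frac{1}{35}\right) 316 \left(-3\right) = \left(- \frac{316}{35}\right) \left(-3\right) = \frac{948}{35}$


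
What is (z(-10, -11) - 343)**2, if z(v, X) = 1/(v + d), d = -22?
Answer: 120494529/1024 ≈ 1.1767e+5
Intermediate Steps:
z(v, X) = 1/(-22 + v) (z(v, X) = 1/(v - 22) = 1/(-22 + v))
(z(-10, -11) - 343)**2 = (1/(-22 - 10) - 343)**2 = (1/(-32) - 343)**2 = (-1/32 - 343)**2 = (-10977/32)**2 = 120494529/1024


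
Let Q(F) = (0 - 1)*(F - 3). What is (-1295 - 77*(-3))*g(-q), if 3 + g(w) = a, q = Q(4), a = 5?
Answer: -2128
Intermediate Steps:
Q(F) = 3 - F (Q(F) = -(-3 + F) = 3 - F)
q = -1 (q = 3 - 1*4 = 3 - 4 = -1)
g(w) = 2 (g(w) = -3 + 5 = 2)
(-1295 - 77*(-3))*g(-q) = (-1295 - 77*(-3))*2 = (-1295 - 11*(-21))*2 = (-1295 + 231)*2 = -1064*2 = -2128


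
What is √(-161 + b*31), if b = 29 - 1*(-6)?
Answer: 2*√231 ≈ 30.397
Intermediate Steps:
b = 35 (b = 29 + 6 = 35)
√(-161 + b*31) = √(-161 + 35*31) = √(-161 + 1085) = √924 = 2*√231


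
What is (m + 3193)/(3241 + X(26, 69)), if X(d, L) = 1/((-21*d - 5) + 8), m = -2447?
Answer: 202539/879931 ≈ 0.23018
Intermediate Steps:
X(d, L) = 1/(3 - 21*d) (X(d, L) = 1/((-5 - 21*d) + 8) = 1/(3 - 21*d))
(m + 3193)/(3241 + X(26, 69)) = (-2447 + 3193)/(3241 - 1/(-3 + 21*26)) = 746/(3241 - 1/(-3 + 546)) = 746/(3241 - 1/543) = 746/(1759862/543) = 746*(543/1759862) = 202539/879931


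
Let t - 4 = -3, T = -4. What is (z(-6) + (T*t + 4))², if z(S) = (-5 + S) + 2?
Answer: 81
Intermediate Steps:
t = 1 (t = 4 - 3 = 1)
z(S) = -3 + S
(z(-6) + (T*t + 4))² = ((-3 - 6) + (-4*1 + 4))² = (-9 + (-4 + 4))² = (-9 + 0)² = (-9)² = 81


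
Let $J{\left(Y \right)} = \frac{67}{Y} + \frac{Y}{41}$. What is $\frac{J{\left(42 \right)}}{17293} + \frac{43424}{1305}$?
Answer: $\frac{431036489453}{12953667510} \approx 33.275$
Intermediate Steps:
$J{\left(Y \right)} = \frac{67}{Y} + \frac{Y}{41}$ ($J{\left(Y \right)} = \frac{67}{Y} + Y \frac{1}{41} = \frac{67}{Y} + \frac{Y}{41}$)
$\frac{J{\left(42 \right)}}{17293} + \frac{43424}{1305} = \frac{\frac{67}{42} + \frac{1}{41} \cdot 42}{17293} + \frac{43424}{1305} = \left(67 \cdot \frac{1}{42} + \frac{42}{41}\right) \frac{1}{17293} + 43424 \cdot \frac{1}{1305} = \left(\frac{67}{42} + \frac{42}{41}\right) \frac{1}{17293} + \frac{43424}{1305} = \frac{4511}{1722} \cdot \frac{1}{17293} + \frac{43424}{1305} = \frac{4511}{29778546} + \frac{43424}{1305} = \frac{431036489453}{12953667510}$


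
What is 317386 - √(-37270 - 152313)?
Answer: 317386 - I*√189583 ≈ 3.1739e+5 - 435.41*I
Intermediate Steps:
317386 - √(-37270 - 152313) = 317386 - √(-189583) = 317386 - I*√189583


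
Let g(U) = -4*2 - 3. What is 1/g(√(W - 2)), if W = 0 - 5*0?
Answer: -1/11 ≈ -0.090909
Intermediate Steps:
W = 0 (W = 0 + 0 = 0)
g(U) = -11 (g(U) = -8 - 3 = -11)
1/g(√(W - 2)) = 1/(-11) = -1/11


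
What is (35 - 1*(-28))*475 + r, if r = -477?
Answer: 29448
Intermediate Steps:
(35 - 1*(-28))*475 + r = (35 - 1*(-28))*475 - 477 = (35 + 28)*475 - 477 = 63*475 - 477 = 29925 - 477 = 29448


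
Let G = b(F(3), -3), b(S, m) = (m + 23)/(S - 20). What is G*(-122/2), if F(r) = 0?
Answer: 61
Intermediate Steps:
b(S, m) = (23 + m)/(-20 + S)
G = -1 (G = (23 - 3)/(-20 + 0) = 20/(-20) = -1/20*20 = -1)
G*(-122/2) = -(-122)/2 = -1*(-61) = 61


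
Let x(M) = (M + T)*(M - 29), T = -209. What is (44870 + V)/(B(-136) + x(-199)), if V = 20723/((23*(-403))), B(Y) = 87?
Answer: 18081709/37523733 ≈ 0.48187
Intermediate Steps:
V = -901/403 (V = 20723/(-9269) = 20723*(-1/9269) = -901/403 ≈ -2.2357)
x(M) = (-209 + M)*(-29 + M) (x(M) = (M - 209)*(M - 29) = (-209 + M)*(-29 + M))
(44870 + V)/(B(-136) + x(-199)) = (44870 - 901/403)/(87 + (6061 + (-199)² - 238*(-199))) = 18081709/(403*(87 + (6061 + 39601 + 47362))) = 18081709/(403*(87 + 93024)) = (18081709/403)/93111 = (18081709/403)*(1/93111) = 18081709/37523733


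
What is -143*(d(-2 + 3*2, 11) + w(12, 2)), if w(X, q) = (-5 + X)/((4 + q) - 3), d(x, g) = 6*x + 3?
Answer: -12584/3 ≈ -4194.7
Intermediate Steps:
d(x, g) = 3 + 6*x
w(X, q) = (-5 + X)/(1 + q)
-143*(d(-2 + 3*2, 11) + w(12, 2)) = -143*((3 + 6*(-2 + 3*2)) + (-5 + 12)/(1 + 2)) = -143*((3 + 6*(-2 + 6)) + 7/3) = -143*((3 + 6*4) + (1/3)*7) = -143*((3 + 24) + 7/3) = -143*(27 + 7/3) = -143*88/3 = -12584/3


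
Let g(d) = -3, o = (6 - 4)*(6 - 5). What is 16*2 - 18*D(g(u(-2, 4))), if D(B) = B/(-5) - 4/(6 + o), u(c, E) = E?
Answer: 151/5 ≈ 30.200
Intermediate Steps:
o = 2 (o = 2*1 = 2)
D(B) = -1/2 - B/5 (D(B) = B/(-5) - 4/(6 + 2) = B*(-1/5) - 4/8 = -B/5 - 4*1/8 = -B/5 - 1/2 = -1/2 - B/5)
16*2 - 18*D(g(u(-2, 4))) = 16*2 - 18*(-1/2 - 1/5*(-3)) = 32 - 18*(-1/2 + 3/5) = 32 - 18*1/10 = 32 - 9/5 = 151/5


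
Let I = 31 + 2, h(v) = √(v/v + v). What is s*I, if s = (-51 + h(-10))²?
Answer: 85536 - 10098*I ≈ 85536.0 - 10098.0*I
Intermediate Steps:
h(v) = √(1 + v)
I = 33
s = (-51 + 3*I)² (s = (-51 + √(1 - 10))² = (-51 + √(-9))² = (-51 + 3*I)² ≈ 2592.0 - 306.0*I)
s*I = (2592 - 306*I)*33 = 85536 - 10098*I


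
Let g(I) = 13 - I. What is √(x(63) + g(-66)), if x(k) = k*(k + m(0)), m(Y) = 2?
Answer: √4174 ≈ 64.606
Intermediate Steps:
x(k) = k*(2 + k) (x(k) = k*(k + 2) = k*(2 + k))
√(x(63) + g(-66)) = √(63*(2 + 63) + (13 - 1*(-66))) = √(63*65 + (13 + 66)) = √(4095 + 79) = √4174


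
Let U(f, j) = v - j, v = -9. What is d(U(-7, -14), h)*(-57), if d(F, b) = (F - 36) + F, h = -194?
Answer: 1482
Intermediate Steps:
U(f, j) = -9 - j
d(F, b) = -36 + 2*F (d(F, b) = (-36 + F) + F = -36 + 2*F)
d(U(-7, -14), h)*(-57) = (-36 + 2*(-9 - 1*(-14)))*(-57) = (-36 + 2*(-9 + 14))*(-57) = (-36 + 2*5)*(-57) = (-36 + 10)*(-57) = -26*(-57) = 1482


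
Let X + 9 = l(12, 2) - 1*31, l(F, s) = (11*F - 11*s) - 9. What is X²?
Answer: 3721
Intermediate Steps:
l(F, s) = -9 - 11*s + 11*F (l(F, s) = (-11*s + 11*F) - 9 = -9 - 11*s + 11*F)
X = 61 (X = -9 + ((-9 - 11*2 + 11*12) - 1*31) = -9 + ((-9 - 22 + 132) - 31) = -9 + (101 - 31) = -9 + 70 = 61)
X² = 61² = 3721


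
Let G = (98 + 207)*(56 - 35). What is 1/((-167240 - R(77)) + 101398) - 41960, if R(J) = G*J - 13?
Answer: -23456227441/559014 ≈ -41960.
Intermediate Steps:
G = 6405 (G = 305*21 = 6405)
R(J) = -13 + 6405*J (R(J) = 6405*J - 13 = -13 + 6405*J)
1/((-167240 - R(77)) + 101398) - 41960 = 1/((-167240 - (-13 + 6405*77)) + 101398) - 41960 = 1/((-167240 - (-13 + 493185)) + 101398) - 41960 = 1/((-167240 - 1*493172) + 101398) - 41960 = 1/((-167240 - 493172) + 101398) - 41960 = 1/(-660412 + 101398) - 41960 = 1/(-559014) - 41960 = -1/559014 - 41960 = -23456227441/559014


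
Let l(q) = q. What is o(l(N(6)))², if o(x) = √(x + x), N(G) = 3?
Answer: 6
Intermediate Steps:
o(x) = √2*√x (o(x) = √(2*x) = √2*√x)
o(l(N(6)))² = (√2*√3)² = (√6)² = 6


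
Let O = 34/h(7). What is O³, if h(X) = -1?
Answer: -39304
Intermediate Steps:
O = -34 (O = 34/(-1) = 34*(-1) = -34)
O³ = (-34)³ = -39304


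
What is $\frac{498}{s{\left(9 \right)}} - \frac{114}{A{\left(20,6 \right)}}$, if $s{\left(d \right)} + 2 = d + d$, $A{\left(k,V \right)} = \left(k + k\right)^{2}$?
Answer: $\frac{24843}{800} \approx 31.054$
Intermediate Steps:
$A{\left(k,V \right)} = 4 k^{2}$ ($A{\left(k,V \right)} = \left(2 k\right)^{2} = 4 k^{2}$)
$s{\left(d \right)} = -2 + 2 d$ ($s{\left(d \right)} = -2 + \left(d + d\right) = -2 + 2 d$)
$\frac{498}{s{\left(9 \right)}} - \frac{114}{A{\left(20,6 \right)}} = \frac{498}{-2 + 2 \cdot 9} - \frac{114}{4 \cdot 20^{2}} = \frac{498}{-2 + 18} - \frac{114}{4 \cdot 400} = \frac{498}{16} - \frac{114}{1600} = 498 \cdot \frac{1}{16} - \frac{57}{800} = \frac{249}{8} - \frac{57}{800} = \frac{24843}{800}$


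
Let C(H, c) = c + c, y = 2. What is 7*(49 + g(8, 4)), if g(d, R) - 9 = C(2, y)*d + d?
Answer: 686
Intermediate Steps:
C(H, c) = 2*c
g(d, R) = 9 + 5*d (g(d, R) = 9 + ((2*2)*d + d) = 9 + (4*d + d) = 9 + 5*d)
7*(49 + g(8, 4)) = 7*(49 + (9 + 5*8)) = 7*(49 + (9 + 40)) = 7*(49 + 49) = 7*98 = 686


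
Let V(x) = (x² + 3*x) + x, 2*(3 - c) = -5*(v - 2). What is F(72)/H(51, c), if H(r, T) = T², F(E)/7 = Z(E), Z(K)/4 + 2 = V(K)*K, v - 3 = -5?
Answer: 1575928/7 ≈ 2.2513e+5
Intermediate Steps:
v = -2 (v = 3 - 5 = -2)
c = -7 (c = 3 - (-5)*(-2 - 2)/2 = 3 - (-5)*(-4)/2 = 3 - ½*20 = 3 - 10 = -7)
V(x) = x² + 4*x
Z(K) = -8 + 4*K²*(4 + K) (Z(K) = -8 + 4*((K*(4 + K))*K) = -8 + 4*(K²*(4 + K)) = -8 + 4*K²*(4 + K))
F(E) = -56 + 28*E²*(4 + E) (F(E) = 7*(-8 + 4*E²*(4 + E)) = -56 + 28*E²*(4 + E))
F(72)/H(51, c) = (-56 + 28*72²*(4 + 72))/((-7)²) = (-56 + 28*5184*76)/49 = (-56 + 11031552)*(1/49) = 11031496*(1/49) = 1575928/7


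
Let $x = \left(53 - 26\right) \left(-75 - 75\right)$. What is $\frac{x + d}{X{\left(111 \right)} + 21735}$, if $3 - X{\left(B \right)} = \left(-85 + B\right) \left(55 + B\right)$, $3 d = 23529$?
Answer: $\frac{3793}{17422} \approx 0.21771$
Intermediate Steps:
$d = 7843$ ($d = \frac{1}{3} \cdot 23529 = 7843$)
$x = -4050$ ($x = 27 \left(-150\right) = -4050$)
$X{\left(B \right)} = 3 - \left(-85 + B\right) \left(55 + B\right)$
$\frac{x + d}{X{\left(111 \right)} + 21735} = \frac{-4050 + 7843}{\left(4678 - 111^{2} + 30 \cdot 111\right) + 21735} = \frac{3793}{\left(4678 - 12321 + 3330\right) + 21735} = \frac{3793}{-4313 + 21735} = \frac{3793}{17422}$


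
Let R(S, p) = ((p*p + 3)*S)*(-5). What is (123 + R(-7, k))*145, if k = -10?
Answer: 540560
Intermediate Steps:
R(S, p) = -5*S*(3 + p²) (R(S, p) = ((p² + 3)*S)*(-5) = ((3 + p²)*S)*(-5) = (S*(3 + p²))*(-5) = -5*S*(3 + p²))
(123 + R(-7, k))*145 = (123 - 5*(-7)*(3 + (-10)²))*145 = (123 - 5*(-7)*(3 + 100))*145 = (123 - 5*(-7)*103)*145 = (123 + 3605)*145 = 3728*145 = 540560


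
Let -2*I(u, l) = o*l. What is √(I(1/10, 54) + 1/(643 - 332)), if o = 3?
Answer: I*√7834090/311 ≈ 8.9998*I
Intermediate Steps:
I(u, l) = -3*l/2
√(I(1/10, 54) + 1/(643 - 332)) = √(-3/2*54 + 1/(643 - 332)) = √(-81 + 1/311) = √(-25190/311) = I*√7834090/311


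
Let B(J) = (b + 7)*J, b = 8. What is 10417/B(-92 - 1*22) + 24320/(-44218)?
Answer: -251103053/37806390 ≈ -6.6418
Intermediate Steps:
B(J) = 15*J (B(J) = (8 + 7)*J = 15*J)
10417/B(-92 - 1*22) + 24320/(-44218) = 10417/((15*(-92 - 1*22))) + 24320/(-44218) = 10417/((15*(-92 - 22))) + 24320*(-1/44218) = 10417/((15*(-114))) - 12160/22109 = 10417/(-1710) - 12160/22109 = 10417*(-1/1710) - 12160/22109 = -10417/1710 - 12160/22109 = -251103053/37806390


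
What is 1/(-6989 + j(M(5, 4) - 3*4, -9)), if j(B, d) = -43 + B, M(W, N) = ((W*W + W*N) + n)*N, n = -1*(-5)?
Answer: -1/6844 ≈ -0.00014611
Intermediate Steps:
n = 5
M(W, N) = N*(5 + W² + N*W) (M(W, N) = ((W*W + W*N) + 5)*N = ((W² + N*W) + 5)*N = (5 + W² + N*W)*N = N*(5 + W² + N*W))
1/(-6989 + j(M(5, 4) - 3*4, -9)) = 1/(-6989 + (-43 + (4*(5 + 5² + 4*5) - 3*4))) = 1/(-6989 + (-43 + (4*(5 + 25 + 20) - 12))) = 1/(-6989 + (-43 + (4*50 - 12))) = 1/(-6989 + (-43 + (200 - 12))) = 1/(-6989 + (-43 + 188)) = 1/(-6989 + 145) = 1/(-6844) = -1/6844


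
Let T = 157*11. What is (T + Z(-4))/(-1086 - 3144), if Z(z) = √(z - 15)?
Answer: -1727/4230 - I*√19/4230 ≈ -0.40827 - 0.0010305*I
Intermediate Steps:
Z(z) = √(-15 + z)
T = 1727
(T + Z(-4))/(-1086 - 3144) = (1727 + √(-15 - 4))/(-1086 - 3144) = (1727 + √(-19))/(-4230) = (1727 + I*√19)*(-1/4230) = -1727/4230 - I*√19/4230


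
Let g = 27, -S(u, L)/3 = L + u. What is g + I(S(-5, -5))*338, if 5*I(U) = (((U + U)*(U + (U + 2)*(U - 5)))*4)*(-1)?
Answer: -13465893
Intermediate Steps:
S(u, L) = -3*L - 3*u (S(u, L) = -3*(L + u) = -3*L - 3*u)
I(U) = -8*U*(U + (-5 + U)*(2 + U))/5 (I(U) = ((((U + U)*(U + (U + 2)*(U - 5)))*4)*(-1))/5 = ((((2*U)*(U + (2 + U)*(-5 + U)))*4)*(-1))/5 = ((((2*U)*(U + (-5 + U)*(2 + U)))*4)*(-1))/5 = (((2*U*(U + (-5 + U)*(2 + U)))*4)*(-1))/5 = ((8*U*(U + (-5 + U)*(2 + U)))*(-1))/5 = (-8*U*(U + (-5 + U)*(2 + U)))/5 = -8*U*(U + (-5 + U)*(2 + U))/5)
g + I(S(-5, -5))*338 = 27 + (8*(-3*(-5) - 3*(-5))*(10 - (-3*(-5) - 3*(-5))² + 2*(-3*(-5) - 3*(-5)))/5)*338 = 27 + (8*(15 + 15)*(10 - (15 + 15)² + 2*(15 + 15))/5)*338 = 27 + ((8/5)*30*(10 - 1*30² + 2*30))*338 = 27 + ((8/5)*30*(10 - 1*900 + 60))*338 = 27 + ((8/5)*30*(10 - 900 + 60))*338 = 27 + ((8/5)*30*(-830))*338 = 27 - 39840*338 = 27 - 13465920 = -13465893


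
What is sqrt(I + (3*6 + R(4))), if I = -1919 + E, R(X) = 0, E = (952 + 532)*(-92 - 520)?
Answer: I*sqrt(910109) ≈ 954.0*I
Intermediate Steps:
E = -908208 (E = 1484*(-612) = -908208)
I = -910127 (I = -1919 - 908208 = -910127)
sqrt(I + (3*6 + R(4))) = sqrt(-910127 + (3*6 + 0)) = sqrt(-910127 + (18 + 0)) = sqrt(-910127 + 18) = sqrt(-910109) = I*sqrt(910109)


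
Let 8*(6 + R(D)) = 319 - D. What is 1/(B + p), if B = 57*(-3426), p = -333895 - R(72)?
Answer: -8/4233615 ≈ -1.8896e-6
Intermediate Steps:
R(D) = 271/8 - D/8 (R(D) = -6 + (319 - D)/8 = -6 + (319/8 - D/8) = 271/8 - D/8)
p = -2671359/8 (p = -333895 - (271/8 - 1/8*72) = -333895 - (271/8 - 9) = -333895 - 1*199/8 = -333895 - 199/8 = -2671359/8 ≈ -3.3392e+5)
B = -195282
1/(B + p) = 1/(-195282 - 2671359/8) = 1/(-4233615/8) = -8/4233615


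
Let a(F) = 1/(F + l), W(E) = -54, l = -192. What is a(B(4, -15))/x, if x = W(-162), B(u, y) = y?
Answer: 1/11178 ≈ 8.9461e-5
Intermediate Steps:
a(F) = 1/(-192 + F) (a(F) = 1/(F - 192) = 1/(-192 + F))
x = -54
a(B(4, -15))/x = 1/(-192 - 15*(-54)) = -1/54/(-207) = -1/207*(-1/54) = 1/11178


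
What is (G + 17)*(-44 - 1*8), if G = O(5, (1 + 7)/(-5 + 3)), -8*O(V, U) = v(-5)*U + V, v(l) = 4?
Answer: -1911/2 ≈ -955.50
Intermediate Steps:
O(V, U) = -U/2 - V/8 (O(V, U) = -(4*U + V)/8 = -(V + 4*U)/8 = -U/2 - V/8)
G = 11/8 (G = -(1 + 7)/(2*(-5 + 3)) - 1/8*5 = -4/(-2) - 5/8 = -4*(-1)/2 - 5/8 = -1/2*(-4) - 5/8 = 2 - 5/8 = 11/8 ≈ 1.3750)
(G + 17)*(-44 - 1*8) = (11/8 + 17)*(-44 - 1*8) = 147*(-44 - 8)/8 = (147/8)*(-52) = -1911/2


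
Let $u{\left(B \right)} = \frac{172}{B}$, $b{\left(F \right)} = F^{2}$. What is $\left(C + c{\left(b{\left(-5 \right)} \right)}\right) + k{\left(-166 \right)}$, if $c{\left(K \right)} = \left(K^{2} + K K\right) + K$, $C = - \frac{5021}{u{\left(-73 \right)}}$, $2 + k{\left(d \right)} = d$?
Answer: $\frac{556937}{172} \approx 3238.0$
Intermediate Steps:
$k{\left(d \right)} = -2 + d$
$C = \frac{366533}{172}$ ($C = - \frac{5021}{172 \frac{1}{-73}} = - \frac{5021}{172 \left(- \frac{1}{73}\right)} = - \frac{5021}{- \frac{172}{73}} = \left(-5021\right) \left(- \frac{73}{172}\right) = \frac{366533}{172} \approx 2131.0$)
$c{\left(K \right)} = K + 2 K^{2}$ ($c{\left(K \right)} = \left(K^{2} + K^{2}\right) + K = 2 K^{2} + K = K + 2 K^{2}$)
$\left(C + c{\left(b{\left(-5 \right)} \right)}\right) + k{\left(-166 \right)} = \left(\frac{366533}{172} + \left(-5\right)^{2} \left(1 + 2 \left(-5\right)^{2}\right)\right) - 168 = \left(\frac{366533}{172} + 25 \left(1 + 2 \cdot 25\right)\right) - 168 = \left(\frac{366533}{172} + 25 \left(1 + 50\right)\right) - 168 = \left(\frac{366533}{172} + 25 \cdot 51\right) - 168 = \left(\frac{366533}{172} + 1275\right) - 168 = \frac{585833}{172} - 168 = \frac{556937}{172}$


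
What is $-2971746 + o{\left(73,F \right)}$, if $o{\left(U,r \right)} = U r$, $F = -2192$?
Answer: $-3131762$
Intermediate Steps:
$-2971746 + o{\left(73,F \right)} = -2971746 + 73 \left(-2192\right) = -2971746 - 160016 = -3131762$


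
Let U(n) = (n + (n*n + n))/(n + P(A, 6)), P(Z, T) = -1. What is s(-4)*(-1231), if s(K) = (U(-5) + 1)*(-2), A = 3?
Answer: -3693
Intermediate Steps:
U(n) = (n**2 + 2*n)/(-1 + n) (U(n) = (n + (n*n + n))/(n - 1) = (n + (n**2 + n))/(-1 + n) = (n + (n + n**2))/(-1 + n) = (n**2 + 2*n)/(-1 + n))
s(K) = 3 (s(K) = (-5*(2 - 5)/(-1 - 5) + 1)*(-2) = (-5*(-3)/(-6) + 1)*(-2) = (-5*(-1/6)*(-3) + 1)*(-2) = (-5/2 + 1)*(-2) = -3/2*(-2) = 3)
s(-4)*(-1231) = 3*(-1231) = -3693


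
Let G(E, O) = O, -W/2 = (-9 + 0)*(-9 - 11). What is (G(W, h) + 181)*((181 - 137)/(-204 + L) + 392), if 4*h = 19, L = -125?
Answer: 23947633/329 ≈ 72789.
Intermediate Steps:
W = -360 (W = -2*(-9 + 0)*(-9 - 11) = -(-18)*(-20) = -2*180 = -360)
h = 19/4 (h = (1/4)*19 = 19/4 ≈ 4.7500)
(G(W, h) + 181)*((181 - 137)/(-204 + L) + 392) = (19/4 + 181)*((181 - 137)/(-204 - 125) + 392) = 743*(44/(-329) + 392)/4 = 743*(44*(-1/329) + 392)/4 = 743*(-44/329 + 392)/4 = (743/4)*(128924/329) = 23947633/329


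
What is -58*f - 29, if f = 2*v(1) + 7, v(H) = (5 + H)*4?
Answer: -3219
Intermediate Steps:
v(H) = 20 + 4*H
f = 55 (f = 2*(20 + 4*1) + 7 = 2*(20 + 4) + 7 = 2*24 + 7 = 48 + 7 = 55)
-58*f - 29 = -58*55 - 29 = -3190 - 29 = -3219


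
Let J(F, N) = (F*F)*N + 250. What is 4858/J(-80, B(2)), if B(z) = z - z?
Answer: 2429/125 ≈ 19.432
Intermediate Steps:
B(z) = 0
J(F, N) = 250 + N*F**2 (J(F, N) = F**2*N + 250 = N*F**2 + 250 = 250 + N*F**2)
4858/J(-80, B(2)) = 4858/(250 + 0*(-80)**2) = 4858/(250 + 0*6400) = 4858/(250 + 0) = 4858/250 = 4858*(1/250) = 2429/125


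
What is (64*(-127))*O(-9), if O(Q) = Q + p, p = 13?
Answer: -32512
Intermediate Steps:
O(Q) = 13 + Q (O(Q) = Q + 13 = 13 + Q)
(64*(-127))*O(-9) = (64*(-127))*(13 - 9) = -8128*4 = -32512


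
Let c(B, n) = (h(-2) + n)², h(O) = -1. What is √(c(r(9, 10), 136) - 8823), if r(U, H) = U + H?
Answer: √9402 ≈ 96.964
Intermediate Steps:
r(U, H) = H + U
c(B, n) = (-1 + n)²
√(c(r(9, 10), 136) - 8823) = √((-1 + 136)² - 8823) = √(135² - 8823) = √(18225 - 8823) = √9402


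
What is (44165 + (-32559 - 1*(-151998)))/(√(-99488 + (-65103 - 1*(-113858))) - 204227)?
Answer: -16706177054/20854359131 - 245406*I*√5637/20854359131 ≈ -0.80109 - 0.00088351*I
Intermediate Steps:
(44165 + (-32559 - 1*(-151998)))/(√(-99488 + (-65103 - 1*(-113858))) - 204227) = (44165 + (-32559 + 151998))/(√(-99488 + (-65103 + 113858)) - 204227) = (44165 + 119439)/(√(-99488 + 48755) - 204227) = 163604/(√(-50733) - 204227) = 163604/(3*I*√5637 - 204227) = 163604/(-204227 + 3*I*√5637)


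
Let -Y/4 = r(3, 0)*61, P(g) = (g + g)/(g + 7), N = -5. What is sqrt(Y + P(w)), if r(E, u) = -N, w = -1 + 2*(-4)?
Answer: I*sqrt(1211) ≈ 34.799*I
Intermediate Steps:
w = -9 (w = -1 - 8 = -9)
P(g) = 2*g/(7 + g) (P(g) = (2*g)/(7 + g) = 2*g/(7 + g))
r(E, u) = 5 (r(E, u) = -1*(-5) = 5)
Y = -1220 (Y = -20*61 = -4*305 = -1220)
sqrt(Y + P(w)) = sqrt(-1220 + 2*(-9)/(7 - 9)) = sqrt(-1220 + 2*(-9)/(-2)) = sqrt(-1220 + 2*(-9)*(-1/2)) = sqrt(-1220 + 9) = sqrt(-1211) = I*sqrt(1211)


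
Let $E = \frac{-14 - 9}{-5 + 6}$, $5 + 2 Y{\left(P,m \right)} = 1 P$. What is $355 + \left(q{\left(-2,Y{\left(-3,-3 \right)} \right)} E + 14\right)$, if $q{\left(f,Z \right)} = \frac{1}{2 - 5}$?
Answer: $\frac{1130}{3} \approx 376.67$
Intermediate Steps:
$Y{\left(P,m \right)} = - \frac{5}{2} + \frac{P}{2}$ ($Y{\left(P,m \right)} = - \frac{5}{2} + \frac{1 P}{2} = - \frac{5}{2} + \frac{P}{2}$)
$E = -23$ ($E = - \frac{23}{1} = \left(-23\right) 1 = -23$)
$q{\left(f,Z \right)} = - \frac{1}{3}$ ($q{\left(f,Z \right)} = \frac{1}{-3} = - \frac{1}{3}$)
$355 + \left(q{\left(-2,Y{\left(-3,-3 \right)} \right)} E + 14\right) = 355 + \left(\left(- \frac{1}{3}\right) \left(-23\right) + 14\right) = 355 + \left(\frac{23}{3} + 14\right) = 355 + \frac{65}{3} = \frac{1130}{3}$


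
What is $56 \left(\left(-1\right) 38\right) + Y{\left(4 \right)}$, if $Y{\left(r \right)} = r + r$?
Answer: $-2120$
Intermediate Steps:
$Y{\left(r \right)} = 2 r$
$56 \left(\left(-1\right) 38\right) + Y{\left(4 \right)} = 56 \left(\left(-1\right) 38\right) + 2 \cdot 4 = 56 \left(-38\right) + 8 = -2128 + 8 = -2120$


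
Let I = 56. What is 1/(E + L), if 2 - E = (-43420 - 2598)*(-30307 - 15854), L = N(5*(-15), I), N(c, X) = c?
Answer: -1/2124236971 ≈ -4.7076e-10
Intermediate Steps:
L = -75 (L = 5*(-15) = -75)
E = -2124236896 (E = 2 - (-43420 - 2598)*(-30307 - 15854) = 2 - (-46018)*(-46161) = 2 - 1*2124236898 = 2 - 2124236898 = -2124236896)
1/(E + L) = 1/(-2124236896 - 75) = 1/(-2124236971) = -1/2124236971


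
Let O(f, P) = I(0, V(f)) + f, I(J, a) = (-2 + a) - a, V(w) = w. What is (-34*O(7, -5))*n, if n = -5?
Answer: 850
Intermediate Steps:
I(J, a) = -2
O(f, P) = -2 + f
(-34*O(7, -5))*n = -34*(-2 + 7)*(-5) = -34*5*(-5) = -170*(-5) = 850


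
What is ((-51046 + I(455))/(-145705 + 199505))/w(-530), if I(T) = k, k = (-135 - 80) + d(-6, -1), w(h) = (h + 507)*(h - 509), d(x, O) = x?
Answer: -2229/55898200 ≈ -3.9876e-5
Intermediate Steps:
w(h) = (-509 + h)*(507 + h) (w(h) = (507 + h)*(-509 + h) = (-509 + h)*(507 + h))
k = -221 (k = (-135 - 80) - 6 = -215 - 6 = -221)
I(T) = -221
((-51046 + I(455))/(-145705 + 199505))/w(-530) = ((-51046 - 221)/(-145705 + 199505))/(-258063 + (-530)² - 2*(-530)) = (-51267/53800)/(-258063 + 280900 + 1060) = -51267*1/53800/23897 = -51267/53800*1/23897 = -2229/55898200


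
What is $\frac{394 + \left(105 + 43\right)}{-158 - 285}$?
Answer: $- \frac{542}{443} \approx -1.2235$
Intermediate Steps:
$\frac{394 + \left(105 + 43\right)}{-158 - 285} = \frac{394 + 148}{-443} = 542 \left(- \frac{1}{443}\right) = - \frac{542}{443}$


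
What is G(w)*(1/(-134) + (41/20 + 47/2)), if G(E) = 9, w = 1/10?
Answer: 308043/1340 ≈ 229.88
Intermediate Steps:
w = 1/10 ≈ 0.10000
G(w)*(1/(-134) + (41/20 + 47/2)) = 9*(1/(-134) + (41/20 + 47/2)) = 9*(-1/134 + (41*(1/20) + 47*(1/2))) = 9*(-1/134 + (41/20 + 47/2)) = 9*(-1/134 + 511/20) = 9*(34227/1340) = 308043/1340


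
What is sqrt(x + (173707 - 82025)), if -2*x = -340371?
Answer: sqrt(1047470)/2 ≈ 511.73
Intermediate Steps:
x = 340371/2 (x = -1/2*(-340371) = 340371/2 ≈ 1.7019e+5)
sqrt(x + (173707 - 82025)) = sqrt(340371/2 + (173707 - 82025)) = sqrt(340371/2 + 91682) = sqrt(523735/2) = sqrt(1047470)/2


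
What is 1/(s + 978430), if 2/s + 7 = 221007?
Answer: 110500/108116515001 ≈ 1.0220e-6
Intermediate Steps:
s = 1/110500 (s = 2/(-7 + 221007) = 2/221000 = 2*(1/221000) = 1/110500 ≈ 9.0498e-6)
1/(s + 978430) = 1/(1/110500 + 978430) = 1/(108116515001/110500) = 110500/108116515001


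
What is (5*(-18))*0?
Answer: 0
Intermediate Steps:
(5*(-18))*0 = -90*0 = 0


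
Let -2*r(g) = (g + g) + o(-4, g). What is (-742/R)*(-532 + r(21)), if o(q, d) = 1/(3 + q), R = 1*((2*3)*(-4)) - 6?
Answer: -81991/6 ≈ -13665.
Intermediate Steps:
R = -30 (R = 1*(6*(-4)) - 6 = 1*(-24) - 6 = -24 - 6 = -30)
r(g) = ½ - g (r(g) = -((g + g) + 1/(3 - 4))/2 = -(2*g + 1/(-1))/2 = -(2*g - 1)/2 = -(-1 + 2*g)/2 = ½ - g)
(-742/R)*(-532 + r(21)) = (-742/(-30))*(-532 + (½ - 1*21)) = (-742*(-1/30))*(-532 + (½ - 21)) = 371*(-532 - 41/2)/15 = (371/15)*(-1105/2) = -81991/6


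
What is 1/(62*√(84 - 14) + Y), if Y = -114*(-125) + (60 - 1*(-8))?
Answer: 7159/102368022 - 31*√70/102368022 ≈ 6.7400e-5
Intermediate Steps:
Y = 14318 (Y = 14250 + (60 + 8) = 14250 + 68 = 14318)
1/(62*√(84 - 14) + Y) = 1/(62*√(84 - 14) + 14318) = 1/(62*√70 + 14318) = 1/(14318 + 62*√70)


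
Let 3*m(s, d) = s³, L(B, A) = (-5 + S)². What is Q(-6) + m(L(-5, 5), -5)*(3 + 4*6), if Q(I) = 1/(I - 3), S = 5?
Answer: -⅑ ≈ -0.11111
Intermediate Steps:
Q(I) = 1/(-3 + I)
L(B, A) = 0 (L(B, A) = (-5 + 5)² = 0² = 0)
m(s, d) = s³/3
Q(-6) + m(L(-5, 5), -5)*(3 + 4*6) = 1/(-3 - 6) + ((⅓)*0³)*(3 + 4*6) = 1/(-9) + ((⅓)*0)*(3 + 24) = -⅑ + 0*27 = -⅑ + 0 = -⅑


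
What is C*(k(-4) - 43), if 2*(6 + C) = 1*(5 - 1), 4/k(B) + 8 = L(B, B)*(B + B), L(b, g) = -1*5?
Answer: 343/2 ≈ 171.50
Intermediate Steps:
L(b, g) = -5
k(B) = 4/(-8 - 10*B) (k(B) = 4/(-8 - 5*(B + B)) = 4/(-8 - 10*B))
C = -4 (C = -6 + (1*(5 - 1))/2 = -6 + (1*4)/2 = -6 + (½)*4 = -6 + 2 = -4)
C*(k(-4) - 43) = -4*(2/(-4 - 5*(-4)) - 43) = -4*(2/(-4 + 20) - 43) = -4*(2/16 - 43) = -4*(2*(1/16) - 43) = -4*(⅛ - 43) = -4*(-343/8) = 343/2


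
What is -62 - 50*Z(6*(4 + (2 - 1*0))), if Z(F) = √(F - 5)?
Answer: -62 - 50*√31 ≈ -340.39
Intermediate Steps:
Z(F) = √(-5 + F)
-62 - 50*Z(6*(4 + (2 - 1*0))) = -62 - 50*√(-5 + 6*(4 + (2 - 1*0))) = -62 - 50*√(-5 + 6*(4 + (2 + 0))) = -62 - 50*√(-5 + 6*(4 + 2)) = -62 - 50*√(-5 + 6*6) = -62 - 50*√(-5 + 36) = -62 - 50*√31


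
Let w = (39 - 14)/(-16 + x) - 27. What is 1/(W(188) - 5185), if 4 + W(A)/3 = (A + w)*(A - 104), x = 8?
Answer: 2/69175 ≈ 2.8912e-5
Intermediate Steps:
w = -241/8 (w = (39 - 14)/(-16 + 8) - 27 = 25/(-8) - 27 = 25*(-⅛) - 27 = -25/8 - 27 = -241/8 ≈ -30.125)
W(A) = -12 + 3*(-104 + A)*(-241/8 + A) (W(A) = -12 + 3*((A - 241/8)*(A - 104)) = -12 + 3*((-241/8 + A)*(-104 + A)) = -12 + 3*((-104 + A)*(-241/8 + A)) = -12 + 3*(-104 + A)*(-241/8 + A))
1/(W(188) - 5185) = 1/((9387 + 3*188² - 3219/8*188) - 5185) = 1/((9387 + 3*35344 - 151293/2) - 5185) = 1/((9387 + 106032 - 151293/2) - 5185) = 1/(79545/2 - 5185) = 1/(69175/2) = 2/69175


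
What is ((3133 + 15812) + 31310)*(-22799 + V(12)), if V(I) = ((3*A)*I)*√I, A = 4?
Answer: -1145763745 + 14473440*√3 ≈ -1.1207e+9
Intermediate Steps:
V(I) = 12*I^(3/2) (V(I) = ((3*4)*I)*√I = (12*I)*√I = 12*I^(3/2))
((3133 + 15812) + 31310)*(-22799 + V(12)) = ((3133 + 15812) + 31310)*(-22799 + 12*12^(3/2)) = (18945 + 31310)*(-22799 + 12*(24*√3)) = 50255*(-22799 + 288*√3) = -1145763745 + 14473440*√3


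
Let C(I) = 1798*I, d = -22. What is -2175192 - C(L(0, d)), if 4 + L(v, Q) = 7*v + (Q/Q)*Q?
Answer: -2128444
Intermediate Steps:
L(v, Q) = -4 + Q + 7*v (L(v, Q) = -4 + (7*v + (Q/Q)*Q) = -4 + (7*v + 1*Q) = -4 + (7*v + Q) = -4 + (Q + 7*v) = -4 + Q + 7*v)
-2175192 - C(L(0, d)) = -2175192 - 1798*(-4 - 22 + 7*0) = -2175192 - 1798*(-4 - 22 + 0) = -2175192 - 1798*(-26) = -2175192 - 1*(-46748) = -2175192 + 46748 = -2128444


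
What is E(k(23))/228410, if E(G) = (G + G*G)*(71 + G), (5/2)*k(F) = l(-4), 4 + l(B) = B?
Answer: 29832/14275625 ≈ 0.0020897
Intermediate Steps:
l(B) = -4 + B
k(F) = -16/5 (k(F) = 2*(-4 - 4)/5 = (⅖)*(-8) = -16/5)
E(G) = (71 + G)*(G + G²) (E(G) = (G + G²)*(71 + G) = (71 + G)*(G + G²))
E(k(23))/228410 = -16*(71 + (-16/5)² + 72*(-16/5))/5/228410 = -16*(71 + 256/25 - 1152/5)/5*(1/228410) = -16/5*(-3729/25)*(1/228410) = (59664/125)*(1/228410) = 29832/14275625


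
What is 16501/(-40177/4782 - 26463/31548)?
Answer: -414897117756/232341677 ≈ -1785.7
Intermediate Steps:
16501/(-40177/4782 - 26463/31548) = 16501/(-40177*1/4782 - 26463*1/31548) = 16501/(-40177/4782 - 8821/10516) = 16501/(-232341677/25143756) = 16501*(-25143756/232341677) = -414897117756/232341677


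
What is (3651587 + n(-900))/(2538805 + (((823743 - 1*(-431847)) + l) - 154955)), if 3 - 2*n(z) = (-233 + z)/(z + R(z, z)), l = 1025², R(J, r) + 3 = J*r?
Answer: 2954489301151/3794717521305 ≈ 0.77858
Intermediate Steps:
R(J, r) = -3 + J*r
l = 1050625
n(z) = 3/2 - (-233 + z)/(2*(-3 + z + z²)) (n(z) = 3/2 - (-233 + z)/(2*(z + (-3 + z*z))) = 3/2 - (-233 + z)/(2*(z + (-3 + z²))) = 3/2 - (-233 + z)/(2*(-3 + z + z²)))
(3651587 + n(-900))/(2538805 + (((823743 - 1*(-431847)) + l) - 154955)) = (3651587 + (112 - 900 + (3/2)*(-900)²)/(-3 - 900 + (-900)²))/(2538805 + (((823743 - 1*(-431847)) + 1050625) - 154955)) = (3651587 + (112 - 900 + (3/2)*810000)/(-3 - 900 + 810000))/(2538805 + (((823743 + 431847) + 1050625) - 154955)) = (3651587 + (112 - 900 + 1215000)/809097)/(2538805 + ((1255590 + 1050625) - 154955)) = (3651587 + (1/809097)*1214212)/(2538805 + (2306215 - 154955)) = (3651587 + 1214212/809097)/(2538805 + 2151260) = (2954489301151/809097)/4690065 = (2954489301151/809097)*(1/4690065) = 2954489301151/3794717521305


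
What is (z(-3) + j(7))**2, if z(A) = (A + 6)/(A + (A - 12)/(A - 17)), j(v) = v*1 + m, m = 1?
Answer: 400/9 ≈ 44.444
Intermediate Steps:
j(v) = 1 + v (j(v) = v*1 + 1 = v + 1 = 1 + v)
z(A) = (6 + A)/(A + (-12 + A)/(-17 + A))
(z(-3) + j(7))**2 = ((102 - 1*(-3)**2 + 11*(-3))/(12 - 1*(-3)**2 + 16*(-3)) + (1 + 7))**2 = ((102 - 1*9 - 33)/(12 - 1*9 - 48) + 8)**2 = ((102 - 9 - 33)/(12 - 9 - 48) + 8)**2 = (60/(-45) + 8)**2 = (-1/45*60 + 8)**2 = (-4/3 + 8)**2 = (20/3)**2 = 400/9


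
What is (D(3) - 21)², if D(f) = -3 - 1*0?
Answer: 576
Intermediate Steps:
D(f) = -3 (D(f) = -3 + 0 = -3)
(D(3) - 21)² = (-3 - 21)² = (-24)² = 576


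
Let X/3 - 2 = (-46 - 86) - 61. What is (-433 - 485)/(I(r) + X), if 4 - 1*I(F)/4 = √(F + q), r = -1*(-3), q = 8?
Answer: 511326/310073 - 3672*√11/310073 ≈ 1.6098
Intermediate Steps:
X = -573 (X = 6 + 3*((-46 - 86) - 61) = 6 + 3*(-132 - 61) = 6 + 3*(-193) = 6 - 579 = -573)
r = 3
I(F) = 16 - 4*√(8 + F) (I(F) = 16 - 4*√(F + 8) = 16 - 4*√(8 + F))
(-433 - 485)/(I(r) + X) = (-433 - 485)/((16 - 4*√(8 + 3)) - 573) = -918/((16 - 4*√11) - 573) = -918/(-557 - 4*√11)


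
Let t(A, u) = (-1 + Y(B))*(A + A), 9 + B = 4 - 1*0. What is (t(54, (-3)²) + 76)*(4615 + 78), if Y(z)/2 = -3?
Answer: -3191240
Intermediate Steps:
B = -5 (B = -9 + (4 - 1*0) = -9 + (4 + 0) = -9 + 4 = -5)
Y(z) = -6 (Y(z) = 2*(-3) = -6)
t(A, u) = -14*A (t(A, u) = (-1 - 6)*(A + A) = -14*A)
(t(54, (-3)²) + 76)*(4615 + 78) = (-14*54 + 76)*(4615 + 78) = (-756 + 76)*4693 = -680*4693 = -3191240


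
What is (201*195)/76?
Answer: 39195/76 ≈ 515.72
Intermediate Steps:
(201*195)/76 = 39195*(1/76) = 39195/76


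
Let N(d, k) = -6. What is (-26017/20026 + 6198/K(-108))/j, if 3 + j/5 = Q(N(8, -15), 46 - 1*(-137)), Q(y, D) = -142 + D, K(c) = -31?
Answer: -805985/760988 ≈ -1.0591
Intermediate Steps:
j = 190 (j = -15 + 5*(-142 + (46 - 1*(-137))) = -15 + 5*(-142 + (46 + 137)) = -15 + 5*(-142 + 183) = -15 + 5*41 = -15 + 205 = 190)
(-26017/20026 + 6198/K(-108))/j = (-26017/20026 + 6198/(-31))/190 = (-26017*1/20026 + 6198*(-1/31))*(1/190) = (-26017/20026 - 6198/31)*(1/190) = -4029925/20026*1/190 = -805985/760988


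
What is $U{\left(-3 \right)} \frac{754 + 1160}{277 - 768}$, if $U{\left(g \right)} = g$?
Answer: $\frac{5742}{491} \approx 11.695$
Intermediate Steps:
$U{\left(-3 \right)} \frac{754 + 1160}{277 - 768} = - 3 \frac{754 + 1160}{277 - 768} = - 3 \frac{1914}{-491} = - 3 \cdot 1914 \left(- \frac{1}{491}\right) = \left(-3\right) \left(- \frac{1914}{491}\right) = \frac{5742}{491}$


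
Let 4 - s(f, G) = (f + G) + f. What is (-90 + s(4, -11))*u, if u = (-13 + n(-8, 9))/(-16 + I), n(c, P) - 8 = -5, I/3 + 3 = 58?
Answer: 830/149 ≈ 5.5705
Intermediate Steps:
I = 165 (I = -9 + 3*58 = -9 + 174 = 165)
n(c, P) = 3 (n(c, P) = 8 - 5 = 3)
u = -10/149 (u = (-13 + 3)/(-16 + 165) = -10/149 ≈ -0.067114)
s(f, G) = 4 - G - 2*f (s(f, G) = 4 - ((f + G) + f) = 4 - ((G + f) + f) = 4 - (G + 2*f) = 4 + (-G - 2*f) = 4 - G - 2*f)
(-90 + s(4, -11))*u = (-90 + (4 - 1*(-11) - 2*4))*(-10/149) = (-90 + (4 + 11 - 8))*(-10/149) = (-90 + 7)*(-10/149) = -83*(-10/149) = 830/149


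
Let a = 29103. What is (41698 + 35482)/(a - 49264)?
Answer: -77180/20161 ≈ -3.8282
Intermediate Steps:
(41698 + 35482)/(a - 49264) = (41698 + 35482)/(29103 - 49264) = 77180/(-20161) = 77180*(-1/20161) = -77180/20161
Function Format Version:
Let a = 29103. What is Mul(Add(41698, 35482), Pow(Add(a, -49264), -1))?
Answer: Rational(-77180, 20161) ≈ -3.8282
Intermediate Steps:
Mul(Add(41698, 35482), Pow(Add(a, -49264), -1)) = Mul(Add(41698, 35482), Pow(Add(29103, -49264), -1)) = Mul(77180, Pow(-20161, -1)) = Mul(77180, Rational(-1, 20161)) = Rational(-77180, 20161)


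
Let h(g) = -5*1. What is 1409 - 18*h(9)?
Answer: 1499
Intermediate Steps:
h(g) = -5
1409 - 18*h(9) = 1409 - 18*(-5) = 1409 + 90 = 1499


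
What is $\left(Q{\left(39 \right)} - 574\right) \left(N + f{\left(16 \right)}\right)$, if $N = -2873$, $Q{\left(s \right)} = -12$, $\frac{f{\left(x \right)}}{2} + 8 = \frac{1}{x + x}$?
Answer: $\frac{13543339}{8} \approx 1.6929 \cdot 10^{6}$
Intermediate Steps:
$f{\left(x \right)} = -16 + \frac{1}{x}$ ($f{\left(x \right)} = -16 + \frac{2}{x + x} = -16 + \frac{2}{2 x} = -16 + 2 \frac{1}{2 x} = -16 + \frac{1}{x}$)
$\left(Q{\left(39 \right)} - 574\right) \left(N + f{\left(16 \right)}\right) = \left(-12 - 574\right) \left(-2873 - \left(16 - \frac{1}{16}\right)\right) = - 586 \left(-2873 + \left(-16 + \frac{1}{16}\right)\right) = - 586 \left(-2873 - \frac{255}{16}\right) = \left(-586\right) \left(- \frac{46223}{16}\right) = \frac{13543339}{8}$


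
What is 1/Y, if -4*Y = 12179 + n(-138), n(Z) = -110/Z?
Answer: -138/420203 ≈ -0.00032841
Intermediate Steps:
Y = -420203/138 (Y = -(12179 - 110/(-138))/4 = -(12179 - 110*(-1/138))/4 = -(12179 + 55/69)/4 = -¼*840406/69 = -420203/138 ≈ -3044.9)
1/Y = 1/(-420203/138) = -138/420203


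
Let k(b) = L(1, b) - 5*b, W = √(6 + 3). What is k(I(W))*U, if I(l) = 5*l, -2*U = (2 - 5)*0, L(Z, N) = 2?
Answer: 0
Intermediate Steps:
U = 0 (U = -(2 - 5)*0/2 = -(-3)*0/2 = -½*0 = 0)
W = 3 (W = √9 = 3)
k(b) = 2 - 5*b
k(I(W))*U = (2 - 25*3)*0 = (2 - 5*15)*0 = (2 - 75)*0 = -73*0 = 0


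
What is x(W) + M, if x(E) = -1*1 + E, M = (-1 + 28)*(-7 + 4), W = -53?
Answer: -135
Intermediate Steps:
M = -81 (M = 27*(-3) = -81)
x(E) = -1 + E
x(W) + M = (-1 - 53) - 81 = -54 - 81 = -135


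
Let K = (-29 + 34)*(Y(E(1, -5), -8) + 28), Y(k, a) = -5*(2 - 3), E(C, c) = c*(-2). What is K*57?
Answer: 9405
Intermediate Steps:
E(C, c) = -2*c
Y(k, a) = 5 (Y(k, a) = -5*(-1) = 5)
K = 165 (K = (-29 + 34)*(5 + 28) = 5*33 = 165)
K*57 = 165*57 = 9405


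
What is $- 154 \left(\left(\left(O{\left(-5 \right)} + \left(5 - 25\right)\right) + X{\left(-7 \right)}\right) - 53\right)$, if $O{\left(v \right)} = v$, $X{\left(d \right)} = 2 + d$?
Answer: $12782$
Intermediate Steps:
$- 154 \left(\left(\left(O{\left(-5 \right)} + \left(5 - 25\right)\right) + X{\left(-7 \right)}\right) - 53\right) = - 154 \left(\left(\left(-5 + \left(5 - 25\right)\right) + \left(2 - 7\right)\right) - 53\right) = - 154 \left(\left(\left(-5 + \left(5 - 25\right)\right) - 5\right) - 53\right) = - 154 \left(\left(\left(-5 - 20\right) - 5\right) - 53\right) = - 154 \left(\left(-25 - 5\right) - 53\right) = - 154 \left(-30 - 53\right) = \left(-154\right) \left(-83\right) = 12782$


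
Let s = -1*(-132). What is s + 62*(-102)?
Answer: -6192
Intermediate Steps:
s = 132
s + 62*(-102) = 132 + 62*(-102) = 132 - 6324 = -6192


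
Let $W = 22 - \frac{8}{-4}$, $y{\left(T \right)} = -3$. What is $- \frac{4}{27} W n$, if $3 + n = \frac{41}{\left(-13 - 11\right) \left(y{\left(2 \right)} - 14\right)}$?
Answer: $\frac{4732}{459} \approx 10.309$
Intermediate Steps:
$W = 24$ ($W = 22 - 8 \left(- \frac{1}{4}\right) = 22 - -2 = 22 + 2 = 24$)
$n = - \frac{1183}{408}$ ($n = -3 + \frac{41}{\left(-13 - 11\right) \left(-3 - 14\right)} = -3 + \frac{41}{\left(-24\right) \left(-17\right)} = -3 + \frac{41}{408} = - \frac{1183}{408} \approx -2.8995$)
$- \frac{4}{27} W n = - \frac{4}{27} \cdot 24 \left(- \frac{1183}{408}\right) = \left(-4\right) \frac{1}{27} \cdot 24 \left(- \frac{1183}{408}\right) = \left(- \frac{4}{27}\right) 24 \left(- \frac{1183}{408}\right) = \left(- \frac{32}{9}\right) \left(- \frac{1183}{408}\right) = \frac{4732}{459}$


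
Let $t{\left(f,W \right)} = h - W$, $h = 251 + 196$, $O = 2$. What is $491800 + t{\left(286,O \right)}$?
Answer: $492245$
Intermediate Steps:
$h = 447$
$t{\left(f,W \right)} = 447 - W$
$491800 + t{\left(286,O \right)} = 491800 + \left(447 - 2\right) = 491800 + 445 = 492245$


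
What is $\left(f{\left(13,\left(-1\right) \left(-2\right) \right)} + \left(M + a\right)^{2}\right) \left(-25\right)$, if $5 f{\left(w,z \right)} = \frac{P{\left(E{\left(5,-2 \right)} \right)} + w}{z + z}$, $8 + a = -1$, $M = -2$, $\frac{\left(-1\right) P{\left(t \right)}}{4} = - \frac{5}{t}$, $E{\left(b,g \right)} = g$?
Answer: $- \frac{12115}{4} \approx -3028.8$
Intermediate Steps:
$P{\left(t \right)} = \frac{20}{t}$ ($P{\left(t \right)} = - 4 \left(- \frac{5}{t}\right) = \frac{20}{t}$)
$a = -9$ ($a = -8 - 1 = -9$)
$f{\left(w,z \right)} = \frac{-10 + w}{10 z}$ ($f{\left(w,z \right)} = \frac{\left(\frac{20}{-2} + w\right) \frac{1}{z + z}}{5} = \frac{\left(20 \left(- \frac{1}{2}\right) + w\right) \frac{1}{2 z}}{5} = \frac{\left(-10 + w\right) \frac{1}{2 z}}{5} = \frac{\frac{1}{2} \frac{1}{z} \left(-10 + w\right)}{5} = \frac{-10 + w}{10 z}$)
$\left(f{\left(13,\left(-1\right) \left(-2\right) \right)} + \left(M + a\right)^{2}\right) \left(-25\right) = \left(\frac{-10 + 13}{10 \left(\left(-1\right) \left(-2\right)\right)} + \left(-2 - 9\right)^{2}\right) \left(-25\right) = \left(\frac{1}{10} \cdot \frac{1}{2} \cdot 3 + \left(-11\right)^{2}\right) \left(-25\right) = \left(\frac{1}{10} \cdot \frac{1}{2} \cdot 3 + 121\right) \left(-25\right) = \left(\frac{3}{20} + 121\right) \left(-25\right) = \frac{2423}{20} \left(-25\right) = - \frac{12115}{4}$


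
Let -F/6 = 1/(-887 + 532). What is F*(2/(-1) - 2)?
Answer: -24/355 ≈ -0.067606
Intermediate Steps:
F = 6/355 (F = -6/(-887 + 532) = -6/(-355) = -6*(-1/355) = 6/355 ≈ 0.016901)
F*(2/(-1) - 2) = 6*(2/(-1) - 2)/355 = 6*(-1*2 - 2)/355 = 6*(-2 - 2)/355 = (6/355)*(-4) = -24/355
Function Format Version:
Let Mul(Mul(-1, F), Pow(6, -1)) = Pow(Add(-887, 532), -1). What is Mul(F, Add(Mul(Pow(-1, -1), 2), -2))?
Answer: Rational(-24, 355) ≈ -0.067606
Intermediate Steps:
F = Rational(6, 355) (F = Mul(-6, Pow(Add(-887, 532), -1)) = Mul(-6, Pow(-355, -1)) = Mul(-6, Rational(-1, 355)) = Rational(6, 355) ≈ 0.016901)
Mul(F, Add(Mul(Pow(-1, -1), 2), -2)) = Mul(Rational(6, 355), Add(Mul(Pow(-1, -1), 2), -2)) = Mul(Rational(6, 355), Add(Mul(-1, 2), -2)) = Mul(Rational(6, 355), Add(-2, -2)) = Mul(Rational(6, 355), -4) = Rational(-24, 355)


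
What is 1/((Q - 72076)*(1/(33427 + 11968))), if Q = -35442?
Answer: -45395/107518 ≈ -0.42221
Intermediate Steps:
1/((Q - 72076)*(1/(33427 + 11968))) = 1/((-35442 - 72076)*(1/(33427 + 11968))) = 1/((-107518)*(1/45395)) = -1/(107518*1/45395) = -1/107518*45395 = -45395/107518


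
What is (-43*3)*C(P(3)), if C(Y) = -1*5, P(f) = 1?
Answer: 645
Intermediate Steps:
C(Y) = -5
(-43*3)*C(P(3)) = -43*3*(-5) = -129*(-5) = 645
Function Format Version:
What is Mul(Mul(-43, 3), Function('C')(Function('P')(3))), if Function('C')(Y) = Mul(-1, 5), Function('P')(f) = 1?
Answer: 645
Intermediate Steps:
Function('C')(Y) = -5
Mul(Mul(-43, 3), Function('C')(Function('P')(3))) = Mul(Mul(-43, 3), -5) = Mul(-129, -5) = 645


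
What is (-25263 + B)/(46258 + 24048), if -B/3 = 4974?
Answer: -40185/70306 ≈ -0.57157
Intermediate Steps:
B = -14922 (B = -3*4974 = -14922)
(-25263 + B)/(46258 + 24048) = (-25263 - 14922)/(46258 + 24048) = -40185/70306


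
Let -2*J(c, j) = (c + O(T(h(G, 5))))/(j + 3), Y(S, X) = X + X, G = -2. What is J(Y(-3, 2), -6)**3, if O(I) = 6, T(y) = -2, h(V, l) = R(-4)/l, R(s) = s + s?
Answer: 125/27 ≈ 4.6296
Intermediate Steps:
R(s) = 2*s
h(V, l) = -8/l (h(V, l) = (2*(-4))/l = -8/l)
Y(S, X) = 2*X
J(c, j) = -(6 + c)/(2*(3 + j)) (J(c, j) = -(c + 6)/(2*(j + 3)) = -(6 + c)/(2*(3 + j)))
J(Y(-3, 2), -6)**3 = ((-6 - 2*2)/(2*(3 - 6)))**3 = ((1/2)*(-6 - 1*4)/(-3))**3 = ((1/2)*(-1/3)*(-6 - 4))**3 = ((1/2)*(-1/3)*(-10))**3 = (5/3)**3 = 125/27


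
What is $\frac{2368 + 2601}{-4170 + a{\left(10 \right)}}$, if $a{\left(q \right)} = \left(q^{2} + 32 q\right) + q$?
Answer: $- \frac{4969}{3740} \approx -1.3286$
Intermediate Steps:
$a{\left(q \right)} = q^{2} + 33 q$
$\frac{2368 + 2601}{-4170 + a{\left(10 \right)}} = \frac{2368 + 2601}{-4170 + 10 \left(33 + 10\right)} = \frac{4969}{-4170 + 10 \cdot 43} = \frac{4969}{-4170 + 430} = \frac{4969}{-3740} = 4969 \left(- \frac{1}{3740}\right) = - \frac{4969}{3740}$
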